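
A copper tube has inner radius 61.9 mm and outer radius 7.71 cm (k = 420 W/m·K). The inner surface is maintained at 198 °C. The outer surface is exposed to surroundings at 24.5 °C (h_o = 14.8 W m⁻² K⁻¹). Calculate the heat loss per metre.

Series thermal resistances, inner to outer:
  R'_copper = ln(0.0771/0.0619)/(2πk) = 0.2196/(2π·420) = 8.321×10^-5 m·K/W
  R'_conv,out = 1/(2πr h) = 1/(2π·0.0771·14.8) = 0.1395 m·K/W
ΣR = 8.321×10^-5 + 0.1395 = 0.1396 m·K/W
Q' = ΔT/ΣR = (198 °C − 24.5 °C)/0.1396 = 1240 W/m

Q' = 1240 W/m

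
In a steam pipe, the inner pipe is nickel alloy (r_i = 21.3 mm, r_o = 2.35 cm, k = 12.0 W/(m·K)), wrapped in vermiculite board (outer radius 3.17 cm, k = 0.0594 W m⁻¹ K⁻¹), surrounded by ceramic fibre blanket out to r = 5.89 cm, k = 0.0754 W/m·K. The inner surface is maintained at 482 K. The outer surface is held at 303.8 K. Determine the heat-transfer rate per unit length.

Resistance network (inner→outer):
  R'_nickel alloy = ln(0.0235/0.0213)/(2πk) = 0.09829/(2π·12.0) = 0.001304 m·K/W
  R'_vermiculite board = ln(0.0317/0.0235)/(2πk) = 0.2993/(2π·0.0594) = 0.8020 m·K/W
  R'_ceramic fibre blanket = ln(0.0589/0.0317)/(2πk) = 0.6195/(2π·0.0754) = 1.308 m·K/W
ΣR = 0.001304 + 0.8020 + 1.308 = 2.111 m·K/W
Q' = ΔT/ΣR = (482 K − 303.8 K)/2.111 = 84.4 W/m

Q' = 84.4 W/m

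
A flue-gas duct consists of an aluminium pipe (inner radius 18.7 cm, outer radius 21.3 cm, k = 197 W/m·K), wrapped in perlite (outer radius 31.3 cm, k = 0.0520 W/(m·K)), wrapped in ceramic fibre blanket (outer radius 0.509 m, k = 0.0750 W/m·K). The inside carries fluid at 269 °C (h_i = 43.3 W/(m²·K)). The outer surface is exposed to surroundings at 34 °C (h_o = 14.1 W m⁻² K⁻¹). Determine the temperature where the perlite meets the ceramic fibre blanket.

T = 144 °C

Resistance network (inner→outer):
  R'_conv,in = 1/(2πr h) = 1/(2π·0.187·43.3) = 0.01966 m·K/W
  R'_aluminium = ln(0.213/0.187)/(2πk) = 0.1302/(2π·197) = 1.052×10^-4 m·K/W
  R'_perlite = ln(0.313/0.213)/(2πk) = 0.3849/(2π·0.0520) = 1.178 m·K/W
  R'_ceramic fibre blanket = ln(0.509/0.313)/(2πk) = 0.4862/(2π·0.0750) = 1.032 m·K/W
  R'_conv,out = 1/(2πr h) = 1/(2π·0.509·14.1) = 0.02218 m·K/W
ΣR = 0.01966 + 1.052×10^-4 + 1.178 + 1.032 + 0.02218 = 2.252 m·K/W
Q' = ΔT/ΣR = (269 °C − 34 °C)/2.252 = 104.4 W/m
From the inner boundary to the perlite/ceramic fibre blanket interface, ΣR_partial = 1.198 m·K/W.
T_interface = T_in − Q'·ΣR_partial = 269 °C − (104.4)(1.198) = 144 °C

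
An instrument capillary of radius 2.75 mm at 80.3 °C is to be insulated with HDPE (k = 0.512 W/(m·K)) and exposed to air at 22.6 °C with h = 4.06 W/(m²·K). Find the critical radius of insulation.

For a cylinder, r_cr = k_ins/h = 0.512/4.06 = 0.126 m = 12.6 cm

r_cr = 12.6 cm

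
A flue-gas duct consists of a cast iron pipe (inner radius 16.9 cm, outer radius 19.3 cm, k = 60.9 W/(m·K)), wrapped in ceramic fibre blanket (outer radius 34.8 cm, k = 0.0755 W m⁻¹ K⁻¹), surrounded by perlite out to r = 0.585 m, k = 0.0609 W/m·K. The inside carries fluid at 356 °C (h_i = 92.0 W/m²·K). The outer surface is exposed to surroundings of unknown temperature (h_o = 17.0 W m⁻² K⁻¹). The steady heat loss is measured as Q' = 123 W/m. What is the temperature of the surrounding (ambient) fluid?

Series resistances:
  R'_conv,in = 1/(2πr h) = 1/(2π·0.169·92.0) = 0.01024 m·K/W
  R'_cast iron = ln(0.193/0.169)/(2πk) = 0.1328/(2π·60.9) = 3.470×10^-4 m·K/W
  R'_ceramic fibre blanket = ln(0.348/0.193)/(2πk) = 0.5895/(2π·0.0755) = 1.243 m·K/W
  R'_perlite = ln(0.585/0.348)/(2πk) = 0.5194/(2π·0.0609) = 1.357 m·K/W
  R'_conv,out = 1/(2πr h) = 1/(2π·0.585·17.0) = 0.01600 m·K/W
ΣR = 2.627 m·K/W
ΔT = Q'·ΣR = 123 × 2.627 = 323.1 K
Heat flows outward, so T_out = T_in − ΔT = 356 − 323.1 = 32.9 °C

T_out = 32.9 °C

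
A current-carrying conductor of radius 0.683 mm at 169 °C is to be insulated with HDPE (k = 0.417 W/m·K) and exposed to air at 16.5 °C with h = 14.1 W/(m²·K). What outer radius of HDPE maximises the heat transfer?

r_cr = 2.96 cm

For a cylinder, r_cr = k_ins/h = 0.417/14.1 = 0.0296 m = 2.96 cm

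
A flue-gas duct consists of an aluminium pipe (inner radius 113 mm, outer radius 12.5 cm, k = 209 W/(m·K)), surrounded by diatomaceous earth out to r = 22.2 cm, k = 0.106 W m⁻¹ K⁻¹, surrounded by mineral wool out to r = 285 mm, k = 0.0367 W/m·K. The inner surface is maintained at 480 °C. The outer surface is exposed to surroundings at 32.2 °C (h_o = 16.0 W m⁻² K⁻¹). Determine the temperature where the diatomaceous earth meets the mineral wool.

Series thermal resistances, inner to outer:
  R'_aluminium = ln(0.125/0.113)/(2πk) = 0.1009/(2π·209) = 7.686×10^-5 m·K/W
  R'_diatomaceous earth = ln(0.222/0.125)/(2πk) = 0.5744/(2π·0.106) = 0.8624 m·K/W
  R'_mineral wool = ln(0.285/0.222)/(2πk) = 0.2498/(2π·0.0367) = 1.083 m·K/W
  R'_conv,out = 1/(2πr h) = 1/(2π·0.285·16.0) = 0.03490 m·K/W
ΣR = 7.686×10^-5 + 0.8624 + 1.083 + 0.03490 = 1.980 m·K/W
Q' = ΔT/ΣR = (480 °C − 32.2 °C)/1.980 = 226.2 W/m
From the inner boundary to the diatomaceous earth/mineral wool interface, ΣR_partial = 0.8625 m·K/W.
T_interface = T_in − Q'·ΣR_partial = 480 °C − (226.2)(0.8625) = 285 °C

T = 285 °C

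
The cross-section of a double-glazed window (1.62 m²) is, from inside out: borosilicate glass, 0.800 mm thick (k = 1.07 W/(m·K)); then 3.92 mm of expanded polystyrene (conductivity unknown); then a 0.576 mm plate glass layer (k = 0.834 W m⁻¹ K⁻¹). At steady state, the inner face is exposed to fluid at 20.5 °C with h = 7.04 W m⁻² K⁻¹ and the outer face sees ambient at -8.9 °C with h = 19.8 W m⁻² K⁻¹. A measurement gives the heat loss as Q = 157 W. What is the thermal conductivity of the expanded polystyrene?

ΣR = ΔT/Q = |20.5 − -8.9|/157 = 0.1873 K/W
Known resistances:
  R_conv,in = 1/(hA) = 1/(7.04·1.62) = 0.08768 K/W
  R_borosilicate glass = L/(kA) = 8.00×10^-4/(1.07·1.62) = 4.615×10^-4 K/W
  R_plate glass = L/(kA) = 5.76×10^-4/(0.834·1.62) = 4.263×10^-4 K/W
  R_conv,out = 1/(hA) = 1/(19.8·1.62) = 0.03118 K/W
R_expanded polystyrene = ΣR − ΣR_known = 0.1873 − 0.1197 = 0.06760 K/W
L/(kA) = 0.06760 ⇒ k = 0.00392/(0.06760·1.62) = 0.0358 W/m·K

k = 0.0358 W/m·K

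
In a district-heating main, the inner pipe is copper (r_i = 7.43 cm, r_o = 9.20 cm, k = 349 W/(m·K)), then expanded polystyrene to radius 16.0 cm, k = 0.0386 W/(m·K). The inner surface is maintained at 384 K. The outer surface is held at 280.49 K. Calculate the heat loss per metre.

Treat each layer as a resistance in series:
  R'_copper = ln(0.0920/0.0743)/(2πk) = 0.2137/(2π·349) = 9.744×10^-5 m·K/W
  R'_expanded polystyrene = ln(0.160/0.0920)/(2πk) = 0.5534/(2π·0.0386) = 2.282 m·K/W
ΣR = 9.744×10^-5 + 2.282 = 2.282 m·K/W
Q' = ΔT/ΣR = (384 K − 280.49 K)/2.282 = 45.4 W/m

Q' = 45.4 W/m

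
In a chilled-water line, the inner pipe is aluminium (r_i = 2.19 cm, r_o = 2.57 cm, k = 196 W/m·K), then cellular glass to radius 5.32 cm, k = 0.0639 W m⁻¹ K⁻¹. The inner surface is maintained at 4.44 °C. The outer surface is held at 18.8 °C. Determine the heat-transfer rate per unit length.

Treat each layer as a resistance in series:
  R'_aluminium = ln(0.0257/0.0219)/(2πk) = 0.1600/(2π·196) = 1.299×10^-4 m·K/W
  R'_cellular glass = ln(0.0532/0.0257)/(2πk) = 0.7276/(2π·0.0639) = 1.812 m·K/W
ΣR = 1.299×10^-4 + 1.812 = 1.812 m·K/W
Q' = ΔT/ΣR = (4.44 °C − 18.8 °C)/1.812 = -7.92 W/m
(Negative Q' ⇒ heat flows inward; heat gain = 7.92 W/m.)

Q' = 7.92 W/m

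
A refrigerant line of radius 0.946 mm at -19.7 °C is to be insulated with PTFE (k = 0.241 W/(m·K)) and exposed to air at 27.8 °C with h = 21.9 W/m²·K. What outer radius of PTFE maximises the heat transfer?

r_cr = 1.10 cm

For a cylinder, r_cr = k_ins/h = 0.241/21.9 = 0.0110 m = 1.10 cm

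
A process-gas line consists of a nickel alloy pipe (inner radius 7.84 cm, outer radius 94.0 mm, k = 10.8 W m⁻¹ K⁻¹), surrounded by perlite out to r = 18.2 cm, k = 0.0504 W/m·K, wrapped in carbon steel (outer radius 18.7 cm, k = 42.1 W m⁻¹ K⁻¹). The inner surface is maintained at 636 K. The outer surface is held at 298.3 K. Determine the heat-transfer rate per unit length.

Q' = 162 W/m

Series thermal resistances, inner to outer:
  R'_nickel alloy = ln(0.0940/0.0784)/(2πk) = 0.1815/(2π·10.8) = 0.002674 m·K/W
  R'_perlite = ln(0.182/0.0940)/(2πk) = 0.6607/(2π·0.0504) = 2.086 m·K/W
  R'_carbon steel = ln(0.187/0.182)/(2πk) = 0.02710/(2π·42.1) = 1.025×10^-4 m·K/W
ΣR = 0.002674 + 2.086 + 1.025×10^-4 = 2.089 m·K/W
Q' = ΔT/ΣR = (636 K − 298.3 K)/2.089 = 162 W/m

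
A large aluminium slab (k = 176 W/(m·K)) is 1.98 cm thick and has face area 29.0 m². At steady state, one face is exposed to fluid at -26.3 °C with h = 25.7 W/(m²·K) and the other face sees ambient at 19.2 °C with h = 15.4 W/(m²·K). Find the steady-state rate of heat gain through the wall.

Q = 12.7 kW

Resistance network (inner→outer):
  R_conv,in = 1/(hA) = 1/(25.7·29.0) = 0.001342 K/W
  R_aluminium = L/(kA) = 0.0198/(176·29.0) = 3.879×10^-6 K/W
  R_conv,out = 1/(hA) = 1/(15.4·29.0) = 0.002239 K/W
ΣR = 0.001342 + 3.879×10^-6 + 0.002239 = 0.003585 K/W
Q = ΔT/ΣR = (-26.3 °C − 19.2 °C)/0.003585 = -12700 W
(Negative Q ⇒ heat flows inward; heat gain = 12700 W.)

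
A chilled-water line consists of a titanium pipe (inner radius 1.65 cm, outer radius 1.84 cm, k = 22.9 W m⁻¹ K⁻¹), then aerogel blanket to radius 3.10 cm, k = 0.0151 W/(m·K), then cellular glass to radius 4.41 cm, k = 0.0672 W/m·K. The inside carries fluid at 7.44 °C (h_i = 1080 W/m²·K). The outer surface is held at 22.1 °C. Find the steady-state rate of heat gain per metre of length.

Q' = 2.31 W/m

Treat each layer as a resistance in series:
  R'_conv,in = 1/(2πr h) = 1/(2π·0.0165·1080) = 0.008931 m·K/W
  R'_titanium = ln(0.0184/0.0165)/(2πk) = 0.1090/(2π·22.9) = 7.575×10^-4 m·K/W
  R'_aerogel blanket = ln(0.0310/0.0184)/(2πk) = 0.5216/(2π·0.0151) = 5.498 m·K/W
  R'_cellular glass = ln(0.0441/0.0310)/(2πk) = 0.3525/(2π·0.0672) = 0.8348 m·K/W
ΣR = 0.008931 + 7.575×10^-4 + 5.498 + 0.8348 = 6.342 m·K/W
Q' = ΔT/ΣR = (7.44 °C − 22.1 °C)/6.342 = -2.31 W/m
(Negative Q' ⇒ heat flows inward; heat gain = 2.31 W/m.)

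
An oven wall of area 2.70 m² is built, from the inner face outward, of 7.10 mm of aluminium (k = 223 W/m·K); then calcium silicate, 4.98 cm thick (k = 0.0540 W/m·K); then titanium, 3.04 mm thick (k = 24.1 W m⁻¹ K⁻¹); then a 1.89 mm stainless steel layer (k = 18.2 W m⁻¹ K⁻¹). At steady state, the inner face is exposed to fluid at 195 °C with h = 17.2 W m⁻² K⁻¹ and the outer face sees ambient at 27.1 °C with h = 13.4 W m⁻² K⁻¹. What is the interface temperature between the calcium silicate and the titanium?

T = 39.0 °C

Resistance network (inner→outer):
  R_conv,in = 1/(hA) = 1/(17.2·2.70) = 0.02153 K/W
  R_aluminium = L/(kA) = 0.00710/(223·2.70) = 1.179×10^-5 K/W
  R_calcium silicate = L/(kA) = 0.0498/(0.0540·2.70) = 0.3416 K/W
  R_titanium = L/(kA) = 0.00304/(24.1·2.70) = 4.672×10^-5 K/W
  R_stainless steel = L/(kA) = 0.00189/(18.2·2.70) = 3.846×10^-5 K/W
  R_conv,out = 1/(hA) = 1/(13.4·2.70) = 0.02764 K/W
ΣR = 0.02153 + 1.179×10^-5 + 0.3416 + 4.672×10^-5 + 3.846×10^-5 + 0.02764 = 0.3909 K/W
Q = ΔT/ΣR = (195 °C − 27.1 °C)/0.3909 = 429.5 W
From the inner boundary to the calcium silicate/titanium interface, ΣR_partial = 0.3631 K/W.
T_interface = T_in − Q·ΣR_partial = 195 °C − (429.5)(0.3631) = 39.0 °C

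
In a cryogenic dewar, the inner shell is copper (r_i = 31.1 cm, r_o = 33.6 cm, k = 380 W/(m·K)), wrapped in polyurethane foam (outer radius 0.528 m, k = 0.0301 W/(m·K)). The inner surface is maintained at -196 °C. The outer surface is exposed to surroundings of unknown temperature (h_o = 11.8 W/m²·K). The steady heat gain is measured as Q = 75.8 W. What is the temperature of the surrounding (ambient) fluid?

Sum the resistances:
  R_copper = (1/0.311 − 1/0.336)/(4πk) = 0.2392/(4π·380) = 5.010×10^-5 K/W
  R_polyurethane foam = (1/0.336 − 1/0.528)/(4πk) = 1.082/(4π·0.0301) = 2.861 K/W
  R_conv,out = 1/(4πr²h) = 1/(4π·0.528²·11.8) = 0.02419 K/W
ΣR = 2.885 K/W
ΔT = Q·ΣR = 75.8 × 2.885 = 218.7 K
Heat flows inward, so T_out = T_in + ΔT = -196 + 218.7 = 22.7 °C

T_out = 22.7 °C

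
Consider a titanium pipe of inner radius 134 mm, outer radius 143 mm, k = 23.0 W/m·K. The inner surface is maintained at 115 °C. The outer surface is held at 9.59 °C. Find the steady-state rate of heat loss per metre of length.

Q' = 2πk·ΔT/ln(r₂/r₁) = 2π × 23.0 × 105.41 / ln(0.143/0.134) = 2.34×10^5 W/m

Q' = 2.34×10^5 W/m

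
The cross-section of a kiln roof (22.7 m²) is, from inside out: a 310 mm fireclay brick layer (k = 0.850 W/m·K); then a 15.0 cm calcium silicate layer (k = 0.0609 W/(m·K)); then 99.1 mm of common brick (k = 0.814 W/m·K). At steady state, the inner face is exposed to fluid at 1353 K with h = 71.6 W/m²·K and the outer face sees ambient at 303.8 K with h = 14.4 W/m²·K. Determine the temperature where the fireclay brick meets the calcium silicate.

Resistance network (inner→outer):
  R_conv,in = 1/(hA) = 1/(71.6·22.7) = 6.153×10^-4 K/W
  R_fireclay brick = L/(kA) = 0.310/(0.850·22.7) = 0.01607 K/W
  R_calcium silicate = L/(kA) = 0.150/(0.0609·22.7) = 0.1085 K/W
  R_common brick = L/(kA) = 0.0991/(0.814·22.7) = 0.005363 K/W
  R_conv,out = 1/(hA) = 1/(14.4·22.7) = 0.003059 K/W
ΣR = 6.153×10^-4 + 0.01607 + 0.1085 + 0.005363 + 0.003059 = 0.1336 K/W
Q = ΔT/ΣR = (1353 K − 303.8 K)/0.1336 = 7853 W
From the inner boundary to the fireclay brick/calcium silicate interface, ΣR_partial = 0.01669 K/W.
T_interface = T_in − Q·ΣR_partial = 1353 K − (7853)(0.01669) = 1222 K

T = 1222 K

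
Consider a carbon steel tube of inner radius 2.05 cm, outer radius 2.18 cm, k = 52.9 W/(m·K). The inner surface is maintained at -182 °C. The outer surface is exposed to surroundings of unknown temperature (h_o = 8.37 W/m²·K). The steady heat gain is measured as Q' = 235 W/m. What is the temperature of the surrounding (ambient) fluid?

Series resistances:
  R'_carbon steel = ln(0.0218/0.0205)/(2πk) = 0.06149/(2π·52.9) = 1.850×10^-4 m·K/W
  R'_conv,out = 1/(2πr h) = 1/(2π·0.0218·8.37) = 0.8722 m·K/W
ΣR = 0.8724 m·K/W
ΔT = Q'·ΣR = 235 × 0.8724 = 205.0 K
Heat flows inward, so T_out = T_in + ΔT = -182 + 205.0 = 23.0 °C

T_out = 23.0 °C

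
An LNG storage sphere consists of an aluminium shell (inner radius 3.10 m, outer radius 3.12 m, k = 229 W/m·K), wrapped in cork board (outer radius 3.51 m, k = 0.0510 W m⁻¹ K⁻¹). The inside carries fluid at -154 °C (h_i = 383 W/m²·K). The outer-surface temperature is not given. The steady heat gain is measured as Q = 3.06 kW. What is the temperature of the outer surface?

T_out = 16.1 °C

Sum the resistances:
  R_conv,in = 1/(4πr²h) = 1/(4π·3.10²·383) = 2.162×10^-5 K/W
  R_aluminium = (1/3.10 − 1/3.12)/(4πk) = 0.002068/(4π·229) = 7.186×10^-7 K/W
  R_cork board = (1/3.12 − 1/3.51)/(4πk) = 0.03561/(4π·0.0510) = 0.05557 K/W
ΣR = 0.05559 K/W
ΔT = Q·ΣR = 3060 × 0.05559 = 170.1 K
Heat flows inward, so T_out = T_in + ΔT = -154 + 170.1 = 16.1 °C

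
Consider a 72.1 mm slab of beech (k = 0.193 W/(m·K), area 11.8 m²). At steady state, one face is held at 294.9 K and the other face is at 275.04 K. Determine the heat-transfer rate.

Q = 627 W

Q = kA·ΔT/L = 0.193 × 11.8 × |294.9 K − 275.04 K| / 0.0721 = 627 W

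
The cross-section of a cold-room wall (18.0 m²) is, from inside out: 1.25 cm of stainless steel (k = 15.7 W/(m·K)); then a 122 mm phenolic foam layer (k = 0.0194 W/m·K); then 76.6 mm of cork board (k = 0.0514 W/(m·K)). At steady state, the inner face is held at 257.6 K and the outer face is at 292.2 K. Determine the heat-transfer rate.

Resistance network (inner→outer):
  R_stainless steel = L/(kA) = 0.0125/(15.7·18.0) = 4.423×10^-5 K/W
  R_phenolic foam = L/(kA) = 0.122/(0.0194·18.0) = 0.3494 K/W
  R_cork board = L/(kA) = 0.0766/(0.0514·18.0) = 0.08279 K/W
ΣR = 4.423×10^-5 + 0.3494 + 0.08279 = 0.4322 K/W
Q = ΔT/ΣR = (257.6 K − 292.2 K)/0.4322 = -80.1 W
(Negative Q ⇒ heat flows inward; heat gain = 80.1 W.)

Q = 80.1 W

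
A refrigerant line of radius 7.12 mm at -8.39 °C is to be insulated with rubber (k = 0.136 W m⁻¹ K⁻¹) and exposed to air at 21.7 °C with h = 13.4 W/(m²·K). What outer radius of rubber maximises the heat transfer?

r_cr = 1.01 cm

For a cylinder, r_cr = k_ins/h = 0.136/13.4 = 0.0101 m = 1.01 cm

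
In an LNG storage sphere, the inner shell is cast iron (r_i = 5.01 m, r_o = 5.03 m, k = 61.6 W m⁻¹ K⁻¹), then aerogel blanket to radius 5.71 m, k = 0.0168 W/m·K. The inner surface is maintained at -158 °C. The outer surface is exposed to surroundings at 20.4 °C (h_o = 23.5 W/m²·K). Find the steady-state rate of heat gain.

Treat each layer as a resistance in series:
  R_cast iron = (1/5.01 − 1/5.03)/(4πk) = 7.936×10^-4/(4π·61.6) = 1.025×10^-6 K/W
  R_aerogel blanket = (1/5.03 − 1/5.71)/(4πk) = 0.02368/(4π·0.0168) = 0.1121 K/W
  R_conv,out = 1/(4πr²h) = 1/(4π·5.71²·23.5) = 1.039×10^-4 K/W
ΣR = 1.025×10^-6 + 0.1121 + 1.039×10^-4 = 0.1122 K/W
Q = ΔT/ΣR = (-158 °C − 20.4 °C)/0.1122 = -1590 W
(Negative Q ⇒ heat flows inward; heat gain = 1590 W.)

Q = 1590 W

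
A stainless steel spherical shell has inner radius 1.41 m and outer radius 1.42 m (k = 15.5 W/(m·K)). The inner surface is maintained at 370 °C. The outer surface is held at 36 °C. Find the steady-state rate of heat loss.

Q = 4πk·ΔT/(1/r₁ − 1/r₂) = 4π × 15.5 × 334 / (1/1.41 − 1/1.42) = 1.30×10^7 W

Q = 1.30×10^7 W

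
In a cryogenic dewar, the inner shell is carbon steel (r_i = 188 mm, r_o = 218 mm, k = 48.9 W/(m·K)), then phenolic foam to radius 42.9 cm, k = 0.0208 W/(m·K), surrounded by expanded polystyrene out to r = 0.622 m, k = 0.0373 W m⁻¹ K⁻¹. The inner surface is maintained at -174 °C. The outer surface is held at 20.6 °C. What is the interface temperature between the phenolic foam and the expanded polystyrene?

Resistance network (inner→outer):
  R_carbon steel = (1/0.188 − 1/0.218)/(4πk) = 0.7320/(4π·48.9) = 0.001191 K/W
  R_phenolic foam = (1/0.218 − 1/0.429)/(4πk) = 2.256/(4π·0.0208) = 8.632 K/W
  R_expanded polystyrene = (1/0.429 − 1/0.622)/(4πk) = 0.7233/(4π·0.0373) = 1.543 K/W
ΣR = 0.001191 + 8.632 + 1.543 = 10.18 K/W
Q = ΔT/ΣR = (-174 °C − 20.6 °C)/10.18 = -19.12 W
From the inner boundary to the phenolic foam/expanded polystyrene interface, ΣR_partial = 8.633 K/W.
T_interface = T_in − Q·ΣR_partial = -174 °C − (-19.12)(8.633) = -8.9 °C

T = -8.9 °C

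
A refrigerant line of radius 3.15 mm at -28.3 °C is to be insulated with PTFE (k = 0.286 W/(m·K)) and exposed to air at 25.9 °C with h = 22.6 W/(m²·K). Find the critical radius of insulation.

For a cylinder, r_cr = k_ins/h = 0.286/22.6 = 0.0127 m = 1.27 cm

r_cr = 1.27 cm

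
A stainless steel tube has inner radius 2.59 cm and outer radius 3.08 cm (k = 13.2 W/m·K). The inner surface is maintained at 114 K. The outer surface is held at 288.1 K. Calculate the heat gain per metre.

Q' = 2πk·ΔT/ln(r₂/r₁) = 2π × 13.2 × 174.1 / ln(0.0308/0.0259) = 83300 W/m

Q' = 83.3 kW/m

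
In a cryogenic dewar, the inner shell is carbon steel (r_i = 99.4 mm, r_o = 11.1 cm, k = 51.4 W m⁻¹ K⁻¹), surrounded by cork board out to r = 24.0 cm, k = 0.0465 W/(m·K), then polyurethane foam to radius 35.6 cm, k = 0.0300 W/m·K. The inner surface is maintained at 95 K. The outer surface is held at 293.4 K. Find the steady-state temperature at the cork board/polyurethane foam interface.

Resistance network (inner→outer):
  R_carbon steel = (1/0.0994 − 1/0.111)/(4πk) = 1.051/(4π·51.4) = 0.001628 K/W
  R_cork board = (1/0.111 − 1/0.240)/(4πk) = 4.842/(4π·0.0465) = 8.287 K/W
  R_polyurethane foam = (1/0.240 − 1/0.356)/(4πk) = 1.358/(4π·0.0300) = 3.601 K/W
ΣR = 0.001628 + 8.287 + 3.601 = 11.89 K/W
Q = ΔT/ΣR = (95 K − 293.4 K)/11.89 = -16.69 W
From the inner boundary to the cork board/polyurethane foam interface, ΣR_partial = 8.289 K/W.
T_interface = T_in − Q·ΣR_partial = 95 K − (-16.69)(8.289) = 233.3 K

T = 233.3 K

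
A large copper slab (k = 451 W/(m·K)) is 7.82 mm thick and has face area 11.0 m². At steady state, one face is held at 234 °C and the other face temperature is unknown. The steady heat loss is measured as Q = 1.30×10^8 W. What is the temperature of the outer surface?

Sum the resistances:
  R_copper = L/(kA) = 0.00782/(451·11.0) = 1.576×10^-6 K/W
ΣR = 1.576×10^-6 K/W
ΔT = Q·ΣR = 1.30×10^8 × 1.576×10^-6 = 204.9 K
Heat flows outward, so T_out = T_in − ΔT = 234 − 204.9 = 29.1 °C

T_out = 29.1 °C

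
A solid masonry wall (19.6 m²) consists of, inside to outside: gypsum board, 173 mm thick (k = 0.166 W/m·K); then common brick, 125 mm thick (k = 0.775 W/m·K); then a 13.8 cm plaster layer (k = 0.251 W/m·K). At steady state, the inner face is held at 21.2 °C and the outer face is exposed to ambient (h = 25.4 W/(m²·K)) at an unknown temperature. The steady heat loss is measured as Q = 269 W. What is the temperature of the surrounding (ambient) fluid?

T_out = -3.40 °C

Sum the resistances:
  R_gypsum board = L/(kA) = 0.173/(0.166·19.6) = 0.05317 K/W
  R_common brick = L/(kA) = 0.125/(0.775·19.6) = 0.008229 K/W
  R_plaster = L/(kA) = 0.138/(0.251·19.6) = 0.02805 K/W
  R_conv,out = 1/(hA) = 1/(25.4·19.6) = 0.002009 K/W
ΣR = 0.09146 K/W
ΔT = Q·ΣR = 269 × 0.09146 = 24.60 K
Heat flows outward, so T_out = T_in − ΔT = 21.2 − 24.60 = -3.40 °C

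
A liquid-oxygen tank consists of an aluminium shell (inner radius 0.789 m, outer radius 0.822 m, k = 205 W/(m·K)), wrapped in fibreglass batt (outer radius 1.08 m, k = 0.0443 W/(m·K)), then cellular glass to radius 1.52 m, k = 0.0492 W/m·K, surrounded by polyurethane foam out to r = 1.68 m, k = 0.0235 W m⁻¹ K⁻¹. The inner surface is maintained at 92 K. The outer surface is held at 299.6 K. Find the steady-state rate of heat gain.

Q = 178 W

Treat each layer as a resistance in series:
  R_aluminium = (1/0.789 − 1/0.822)/(4πk) = 0.05088/(4π·205) = 1.975×10^-5 K/W
  R_fibreglass batt = (1/0.822 − 1/1.08)/(4πk) = 0.2906/(4π·0.0443) = 0.5220 K/W
  R_cellular glass = (1/1.08 − 1/1.52)/(4πk) = 0.2680/(4π·0.0492) = 0.4335 K/W
  R_polyurethane foam = (1/1.52 − 1/1.68)/(4πk) = 0.06266/(4π·0.0235) = 0.2122 K/W
ΣR = 1.975×10^-5 + 0.5220 + 0.4335 + 0.2122 = 1.168 K/W
Q = ΔT/ΣR = (92 K − 299.6 K)/1.168 = -178 W
(Negative Q ⇒ heat flows inward; heat gain = 178 W.)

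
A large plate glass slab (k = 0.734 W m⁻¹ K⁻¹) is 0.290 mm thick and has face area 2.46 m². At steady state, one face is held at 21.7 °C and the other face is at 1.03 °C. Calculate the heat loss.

Q = kA·ΔT/L = 0.734 × 2.46 × |21.7 °C − 1.03 °C| / 2.90×10^-4 = 1.29×10^5 W

Q = 129 kW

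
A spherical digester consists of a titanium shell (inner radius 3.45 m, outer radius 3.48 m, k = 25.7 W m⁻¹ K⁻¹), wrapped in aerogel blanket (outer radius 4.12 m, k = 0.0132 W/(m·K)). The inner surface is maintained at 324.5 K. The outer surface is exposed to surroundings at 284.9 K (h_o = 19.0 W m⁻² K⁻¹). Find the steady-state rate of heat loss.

Resistance network (inner→outer):
  R_titanium = (1/3.45 − 1/3.48)/(4πk) = 0.002499/(4π·25.7) = 7.737×10^-6 K/W
  R_aerogel blanket = (1/3.48 − 1/4.12)/(4πk) = 0.04464/(4π·0.0132) = 0.2691 K/W
  R_conv,out = 1/(4πr²h) = 1/(4π·4.12²·19.0) = 2.467×10^-4 K/W
ΣR = 7.737×10^-6 + 0.2691 + 2.467×10^-4 = 0.2694 K/W
Q = ΔT/ΣR = (324.5 K − 284.9 K)/0.2694 = 147 W

Q = 147 W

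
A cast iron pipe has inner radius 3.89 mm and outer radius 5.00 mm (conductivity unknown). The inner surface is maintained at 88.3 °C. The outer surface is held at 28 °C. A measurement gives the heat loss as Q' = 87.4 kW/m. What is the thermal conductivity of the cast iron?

ΣR = ΔT/Q' = |88.3 − 28|/87400 = 6.899×10^-4 m·K/W
ln(r₂/r₁)/(2πk) = 6.899×10^-4 ⇒ k = 0.2510/(2π·6.899×10^-4) = 57.9 W/m·K

k = 57.9 W/m·K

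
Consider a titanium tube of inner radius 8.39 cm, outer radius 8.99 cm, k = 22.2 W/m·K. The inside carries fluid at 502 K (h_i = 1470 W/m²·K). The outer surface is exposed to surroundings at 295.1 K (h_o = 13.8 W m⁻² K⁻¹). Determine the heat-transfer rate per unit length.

Q' = 1590 W/m

Resistance network (inner→outer):
  R'_conv,in = 1/(2πr h) = 1/(2π·0.0839·1470) = 0.001290 m·K/W
  R'_titanium = ln(0.0899/0.0839)/(2πk) = 0.06907/(2π·22.2) = 4.952×10^-4 m·K/W
  R'_conv,out = 1/(2πr h) = 1/(2π·0.0899·13.8) = 0.1283 m·K/W
ΣR = 0.001290 + 4.952×10^-4 + 0.1283 = 0.1301 m·K/W
Q' = ΔT/ΣR = (502 K − 295.1 K)/0.1301 = 1590 W/m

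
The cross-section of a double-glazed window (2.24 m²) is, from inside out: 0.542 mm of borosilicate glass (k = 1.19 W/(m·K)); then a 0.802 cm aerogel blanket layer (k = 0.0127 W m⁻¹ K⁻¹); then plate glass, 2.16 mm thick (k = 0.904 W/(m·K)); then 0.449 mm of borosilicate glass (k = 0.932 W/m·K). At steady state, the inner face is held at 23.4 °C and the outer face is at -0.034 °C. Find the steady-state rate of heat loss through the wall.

Resistance network (inner→outer):
  R_borosilicate glass = L/(kA) = 5.42×10^-4/(1.19·2.24) = 2.033×10^-4 K/W
  R_aerogel blanket = L/(kA) = 0.00802/(0.0127·2.24) = 0.2819 K/W
  R_plate glass = L/(kA) = 0.00216/(0.904·2.24) = 0.001067 K/W
  R_borosilicate glass = L/(kA) = 4.49×10^-4/(0.932·2.24) = 2.151×10^-4 K/W
ΣR = 2.033×10^-4 + 0.2819 + 0.001067 + 2.151×10^-4 = 0.2834 K/W
Q = ΔT/ΣR = (23.4 °C − -0.034 °C)/0.2834 = 82.7 W

Q = 82.7 W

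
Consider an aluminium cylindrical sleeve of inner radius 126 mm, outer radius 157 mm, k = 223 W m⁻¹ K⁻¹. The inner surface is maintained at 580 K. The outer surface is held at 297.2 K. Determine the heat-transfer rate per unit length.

Q' = 2πk·ΔT/ln(r₂/r₁) = 2π × 223 × 282.8 / ln(0.157/0.126) = 1.80×10^6 W/m

Q' = 1.80×10^6 W/m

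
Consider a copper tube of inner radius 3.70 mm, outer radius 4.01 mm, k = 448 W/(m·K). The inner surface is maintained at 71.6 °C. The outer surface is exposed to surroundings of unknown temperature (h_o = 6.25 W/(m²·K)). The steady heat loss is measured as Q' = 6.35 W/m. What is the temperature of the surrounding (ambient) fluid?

T_out = 31.3 °C

Series resistances:
  R'_copper = ln(0.00401/0.00370)/(2πk) = 0.08046/(2π·448) = 2.858×10^-5 m·K/W
  R'_conv,out = 1/(2πr h) = 1/(2π·0.00401·6.25) = 6.350 m·K/W
ΣR = 6.350 m·K/W
ΔT = Q'·ΣR = 6.35 × 6.350 = 40.32 K
Heat flows outward, so T_out = T_in − ΔT = 71.6 − 40.32 = 31.3 °C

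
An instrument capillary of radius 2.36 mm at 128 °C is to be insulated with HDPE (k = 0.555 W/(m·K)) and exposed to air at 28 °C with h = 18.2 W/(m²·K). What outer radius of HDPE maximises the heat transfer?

For a cylinder, r_cr = k_ins/h = 0.555/18.2 = 0.0305 m = 3.05 cm

r_cr = 3.05 cm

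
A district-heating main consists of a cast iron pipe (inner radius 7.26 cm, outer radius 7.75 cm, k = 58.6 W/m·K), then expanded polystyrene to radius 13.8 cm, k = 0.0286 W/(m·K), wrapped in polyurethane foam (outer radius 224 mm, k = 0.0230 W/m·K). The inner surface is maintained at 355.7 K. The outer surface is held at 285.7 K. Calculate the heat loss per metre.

Q' = 10.7 W/m

Resistance network (inner→outer):
  R'_cast iron = ln(0.0775/0.0726)/(2πk) = 0.06531/(2π·58.6) = 1.774×10^-4 m·K/W
  R'_expanded polystyrene = ln(0.138/0.0775)/(2πk) = 0.5770/(2π·0.0286) = 3.211 m·K/W
  R'_polyurethane foam = ln(0.224/0.138)/(2πk) = 0.4844/(2π·0.0230) = 3.352 m·K/W
ΣR = 1.774×10^-4 + 3.211 + 3.352 = 6.563 m·K/W
Q' = ΔT/ΣR = (355.7 K − 285.7 K)/6.563 = 10.7 W/m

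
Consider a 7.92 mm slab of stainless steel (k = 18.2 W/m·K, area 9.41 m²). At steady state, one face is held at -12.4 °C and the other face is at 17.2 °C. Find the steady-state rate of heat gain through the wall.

Q = 640 kW

Q = kA·ΔT/L = 18.2 × 9.41 × |-12.4 °C − 17.2 °C| / 0.00792 = 6.40×10^5 W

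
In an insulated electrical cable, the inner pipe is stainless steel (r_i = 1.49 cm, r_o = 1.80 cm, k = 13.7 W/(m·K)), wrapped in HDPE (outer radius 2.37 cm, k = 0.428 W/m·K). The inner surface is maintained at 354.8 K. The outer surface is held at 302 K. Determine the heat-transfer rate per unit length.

Resistance network (inner→outer):
  R'_stainless steel = ln(0.0180/0.0149)/(2πk) = 0.1890/(2π·13.7) = 0.002196 m·K/W
  R'_HDPE = ln(0.0237/0.0180)/(2πk) = 0.2751/(2π·0.428) = 0.1023 m·K/W
ΣR = 0.002196 + 0.1023 = 0.1045 m·K/W
Q' = ΔT/ΣR = (354.8 K − 302 K)/0.1045 = 505 W/m

Q' = 505 W/m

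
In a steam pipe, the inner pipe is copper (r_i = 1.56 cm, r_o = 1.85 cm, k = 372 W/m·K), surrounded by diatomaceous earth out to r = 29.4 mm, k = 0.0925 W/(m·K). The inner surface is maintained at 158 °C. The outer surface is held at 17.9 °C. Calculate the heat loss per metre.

Series thermal resistances, inner to outer:
  R'_copper = ln(0.0185/0.0156)/(2πk) = 0.1705/(2π·372) = 7.295×10^-5 m·K/W
  R'_diatomaceous earth = ln(0.0294/0.0185)/(2πk) = 0.4632/(2π·0.0925) = 0.7970 m·K/W
ΣR = 7.295×10^-5 + 0.7970 = 0.7971 m·K/W
Q' = ΔT/ΣR = (158 °C − 17.9 °C)/0.7971 = 176 W/m

Q' = 176 W/m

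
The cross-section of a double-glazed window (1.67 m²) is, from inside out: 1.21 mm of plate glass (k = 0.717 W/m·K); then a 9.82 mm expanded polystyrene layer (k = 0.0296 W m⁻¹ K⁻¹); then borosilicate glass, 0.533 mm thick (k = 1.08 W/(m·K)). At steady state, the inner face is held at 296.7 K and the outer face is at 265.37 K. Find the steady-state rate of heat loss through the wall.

Series thermal resistances, inner to outer:
  R_plate glass = L/(kA) = 0.00121/(0.717·1.67) = 0.001011 K/W
  R_expanded polystyrene = L/(kA) = 0.00982/(0.0296·1.67) = 0.1987 K/W
  R_borosilicate glass = L/(kA) = 5.33×10^-4/(1.08·1.67) = 2.955×10^-4 K/W
ΣR = 0.001011 + 0.1987 + 2.955×10^-4 = 0.2000 K/W
Q = ΔT/ΣR = (296.7 K − 265.37 K)/0.2000 = 157 W

Q = 157 W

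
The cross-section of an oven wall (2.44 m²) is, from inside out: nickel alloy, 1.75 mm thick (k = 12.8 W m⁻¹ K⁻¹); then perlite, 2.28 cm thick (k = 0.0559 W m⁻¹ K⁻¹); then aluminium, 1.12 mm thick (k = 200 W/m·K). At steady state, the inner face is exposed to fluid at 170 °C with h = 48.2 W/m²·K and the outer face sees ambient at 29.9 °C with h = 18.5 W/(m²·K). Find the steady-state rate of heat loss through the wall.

Q = 708 W

Treat each layer as a resistance in series:
  R_conv,in = 1/(hA) = 1/(48.2·2.44) = 0.008503 K/W
  R_nickel alloy = L/(kA) = 0.00175/(12.8·2.44) = 5.603×10^-5 K/W
  R_perlite = L/(kA) = 0.0228/(0.0559·2.44) = 0.1672 K/W
  R_aluminium = L/(kA) = 0.00112/(200·2.44) = 2.295×10^-6 K/W
  R_conv,out = 1/(hA) = 1/(18.5·2.44) = 0.02215 K/W
ΣR = 0.008503 + 5.603×10^-5 + 0.1672 + 2.295×10^-6 + 0.02215 = 0.1979 K/W
Q = ΔT/ΣR = (170 °C − 29.9 °C)/0.1979 = 708 W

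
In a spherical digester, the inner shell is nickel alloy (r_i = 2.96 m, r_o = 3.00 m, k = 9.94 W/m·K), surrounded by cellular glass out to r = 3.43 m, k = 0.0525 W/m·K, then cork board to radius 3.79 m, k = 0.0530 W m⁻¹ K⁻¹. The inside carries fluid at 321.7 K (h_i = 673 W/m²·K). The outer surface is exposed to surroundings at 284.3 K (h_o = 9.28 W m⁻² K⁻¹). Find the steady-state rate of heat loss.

Q = 354 W

Treat each layer as a resistance in series:
  R_conv,in = 1/(4πr²h) = 1/(4π·2.96²·673) = 1.350×10^-5 K/W
  R_nickel alloy = (1/2.96 − 1/3.00)/(4πk) = 0.004505/(4π·9.94) = 3.606×10^-5 K/W
  R_cellular glass = (1/3.00 − 1/3.43)/(4πk) = 0.04179/(4π·0.0525) = 0.06334 K/W
  R_cork board = (1/3.43 − 1/3.79)/(4πk) = 0.02769/(4π·0.0530) = 0.04158 K/W
  R_conv,out = 1/(4πr²h) = 1/(4π·3.79²·9.28) = 5.970×10^-4 K/W
ΣR = 1.350×10^-5 + 3.606×10^-5 + 0.06334 + 0.04158 + 5.970×10^-4 = 0.1056 K/W
Q = ΔT/ΣR = (321.7 K − 284.3 K)/0.1056 = 354 W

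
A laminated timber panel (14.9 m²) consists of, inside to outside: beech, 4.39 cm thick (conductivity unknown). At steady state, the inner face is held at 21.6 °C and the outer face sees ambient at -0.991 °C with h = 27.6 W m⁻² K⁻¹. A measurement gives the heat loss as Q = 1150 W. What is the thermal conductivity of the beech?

ΣR = ΔT/Q = |21.6 − -0.991|/1150 = 0.01964 K/W
Known resistances:
  R_conv,out = 1/(hA) = 1/(27.6·14.9) = 0.002432 K/W
R_beech = ΣR − ΣR_known = 0.01964 − 0.002432 = 0.01721 K/W
L/(kA) = 0.01721 ⇒ k = 0.0439/(0.01721·14.9) = 0.171 W/m·K

k = 0.171 W/m·K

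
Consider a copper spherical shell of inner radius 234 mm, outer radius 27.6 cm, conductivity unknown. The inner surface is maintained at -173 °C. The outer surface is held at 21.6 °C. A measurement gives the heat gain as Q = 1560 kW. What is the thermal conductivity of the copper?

ΣR = ΔT/Q = |-173 − 21.6|/1.56×10^6 = 1.247×10^-4 K/W
(1/r₁−1/r₂)/(4πk) = 1.247×10^-4 ⇒ k = 0.6503/(4π·1.247×10^-4) = 415 W/m·K

k = 415 W/m·K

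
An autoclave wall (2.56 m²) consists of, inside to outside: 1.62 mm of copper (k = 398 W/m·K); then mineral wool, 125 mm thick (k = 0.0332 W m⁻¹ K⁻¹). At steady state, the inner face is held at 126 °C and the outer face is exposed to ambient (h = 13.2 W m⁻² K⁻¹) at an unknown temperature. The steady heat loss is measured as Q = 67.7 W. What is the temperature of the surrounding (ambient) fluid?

T_out = 24.4 °C

Sum the resistances:
  R_copper = L/(kA) = 0.00162/(398·2.56) = 1.590×10^-6 K/W
  R_mineral wool = L/(kA) = 0.125/(0.0332·2.56) = 1.471 K/W
  R_conv,out = 1/(hA) = 1/(13.2·2.56) = 0.02959 K/W
ΣR = 1.500 K/W
ΔT = Q·ΣR = 67.7 × 1.500 = 101.6 K
Heat flows outward, so T_out = T_in − ΔT = 126 − 101.6 = 24.4 °C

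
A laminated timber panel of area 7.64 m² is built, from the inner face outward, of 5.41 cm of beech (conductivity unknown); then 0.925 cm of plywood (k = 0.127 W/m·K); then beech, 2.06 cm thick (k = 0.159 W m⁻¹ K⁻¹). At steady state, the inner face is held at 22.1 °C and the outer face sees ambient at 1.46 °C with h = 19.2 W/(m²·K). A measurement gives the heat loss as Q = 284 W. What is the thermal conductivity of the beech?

ΣR = ΔT/Q = |22.1 − 1.46|/284 = 0.07268 K/W
Known resistances:
  R_plywood = L/(kA) = 0.00925/(0.127·7.64) = 0.009533 K/W
  R_beech = L/(kA) = 0.0206/(0.159·7.64) = 0.01696 K/W
  R_conv,out = 1/(hA) = 1/(19.2·7.64) = 0.006817 K/W
R_beech = ΣR − ΣR_known = 0.07268 − 0.03331 = 0.03937 K/W
L/(kA) = 0.03937 ⇒ k = 0.0541/(0.03937·7.64) = 0.180 W/m·K

k = 0.180 W/m·K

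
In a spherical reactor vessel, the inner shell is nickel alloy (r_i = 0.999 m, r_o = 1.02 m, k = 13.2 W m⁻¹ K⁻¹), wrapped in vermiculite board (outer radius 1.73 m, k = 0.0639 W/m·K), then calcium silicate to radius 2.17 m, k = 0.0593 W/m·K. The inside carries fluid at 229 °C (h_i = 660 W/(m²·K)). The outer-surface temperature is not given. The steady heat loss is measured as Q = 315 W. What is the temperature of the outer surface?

T_out = 21.5 °C

Sum the resistances:
  R_conv,in = 1/(4πr²h) = 1/(4π·0.999²·660) = 1.208×10^-4 K/W
  R_nickel alloy = (1/0.999 − 1/1.02)/(4πk) = 0.02061/(4π·13.2) = 1.242×10^-4 K/W
  R_vermiculite board = (1/1.02 − 1/1.73)/(4πk) = 0.4024/(4π·0.0639) = 0.5011 K/W
  R_calcium silicate = (1/1.73 − 1/2.17)/(4πk) = 0.1172/(4π·0.0593) = 0.1573 K/W
ΣR = 0.6586 K/W
ΔT = Q·ΣR = 315 × 0.6586 = 207.5 K
Heat flows outward, so T_out = T_in − ΔT = 229 − 207.5 = 21.5 °C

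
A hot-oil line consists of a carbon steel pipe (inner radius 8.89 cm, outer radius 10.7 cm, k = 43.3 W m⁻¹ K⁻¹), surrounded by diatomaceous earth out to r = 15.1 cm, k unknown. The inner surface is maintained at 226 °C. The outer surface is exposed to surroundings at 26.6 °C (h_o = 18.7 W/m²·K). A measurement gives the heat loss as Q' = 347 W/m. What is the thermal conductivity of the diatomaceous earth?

ΣR = ΔT/Q' = |226 − 26.6|/347 = 0.5746 m·K/W
Known resistances:
  R'_carbon steel = ln(0.107/0.0889)/(2πk) = 0.1853/(2π·43.3) = 6.812×10^-4 m·K/W
  R'_conv,out = 1/(2πr h) = 1/(2π·0.151·18.7) = 0.05636 m·K/W
R_diatomaceous earth = ΣR − ΣR_known = 0.5746 − 0.05704 = 0.5176 m·K/W
ln(r₂/r₁)/(2πk) = 0.5176 ⇒ k = 0.3445/(2π·0.5176) = 0.106 W/m·K

k = 0.106 W/m·K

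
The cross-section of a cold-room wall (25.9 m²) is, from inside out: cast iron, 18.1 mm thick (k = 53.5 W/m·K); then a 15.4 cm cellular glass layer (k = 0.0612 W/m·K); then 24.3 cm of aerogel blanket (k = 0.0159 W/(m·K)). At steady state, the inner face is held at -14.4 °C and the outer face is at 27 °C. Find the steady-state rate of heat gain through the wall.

Treat each layer as a resistance in series:
  R_cast iron = L/(kA) = 0.0181/(53.5·25.9) = 1.306×10^-5 K/W
  R_cellular glass = L/(kA) = 0.154/(0.0612·25.9) = 0.09716 K/W
  R_aerogel blanket = L/(kA) = 0.243/(0.0159·25.9) = 0.5901 K/W
ΣR = 1.306×10^-5 + 0.09716 + 0.5901 = 0.6873 K/W
Q = ΔT/ΣR = (-14.4 °C − 27 °C)/0.6873 = -60.2 W
(Negative Q ⇒ heat flows inward; heat gain = 60.2 W.)

Q = 60.2 W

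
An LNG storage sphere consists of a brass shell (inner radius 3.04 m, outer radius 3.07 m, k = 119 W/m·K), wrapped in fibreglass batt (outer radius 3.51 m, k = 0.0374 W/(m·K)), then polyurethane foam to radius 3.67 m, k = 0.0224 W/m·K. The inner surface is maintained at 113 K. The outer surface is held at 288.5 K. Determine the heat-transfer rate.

Q = 1340 W

Resistance network (inner→outer):
  R_brass = (1/3.04 − 1/3.07)/(4πk) = 0.003214/(4π·119) = 2.150×10^-6 K/W
  R_fibreglass batt = (1/3.07 − 1/3.51)/(4πk) = 0.04083/(4π·0.0374) = 0.08688 K/W
  R_polyurethane foam = (1/3.51 − 1/3.67)/(4πk) = 0.01242/(4π·0.0224) = 0.04413 K/W
ΣR = 2.150×10^-6 + 0.08688 + 0.04413 = 0.1310 K/W
Q = ΔT/ΣR = (113 K − 288.5 K)/0.1310 = -1340 W
(Negative Q ⇒ heat flows inward; heat gain = 1340 W.)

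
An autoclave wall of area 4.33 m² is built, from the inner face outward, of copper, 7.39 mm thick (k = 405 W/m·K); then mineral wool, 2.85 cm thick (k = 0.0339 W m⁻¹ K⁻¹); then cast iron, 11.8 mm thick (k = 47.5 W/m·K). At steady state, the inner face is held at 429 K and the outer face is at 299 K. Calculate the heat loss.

Resistance network (inner→outer):
  R_copper = L/(kA) = 0.00739/(405·4.33) = 4.214×10^-6 K/W
  R_mineral wool = L/(kA) = 0.0285/(0.0339·4.33) = 0.1942 K/W
  R_cast iron = L/(kA) = 0.0118/(47.5·4.33) = 5.737×10^-5 K/W
ΣR = 4.214×10^-6 + 0.1942 + 5.737×10^-5 = 0.1943 K/W
Q = ΔT/ΣR = (429 K − 299 K)/0.1943 = 669 W

Q = 669 W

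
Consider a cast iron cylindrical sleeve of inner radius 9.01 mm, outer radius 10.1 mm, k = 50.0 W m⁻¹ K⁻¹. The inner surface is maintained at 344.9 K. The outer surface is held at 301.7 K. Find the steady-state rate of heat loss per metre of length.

Q' = 119 kW/m

Q' = 2πk·ΔT/ln(r₂/r₁) = 2π × 50.0 × 43.2 / ln(0.0101/0.00901) = 1.19×10^5 W/m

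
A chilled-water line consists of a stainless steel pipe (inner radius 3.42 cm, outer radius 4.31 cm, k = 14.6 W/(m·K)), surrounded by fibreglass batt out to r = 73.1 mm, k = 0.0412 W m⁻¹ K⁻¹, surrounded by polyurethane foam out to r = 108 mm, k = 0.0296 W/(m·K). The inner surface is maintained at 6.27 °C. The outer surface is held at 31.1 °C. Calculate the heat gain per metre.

Q' = 5.99 W/m

Series thermal resistances, inner to outer:
  R'_stainless steel = ln(0.0431/0.0342)/(2πk) = 0.2313/(2π·14.6) = 0.002521 m·K/W
  R'_fibreglass batt = ln(0.0731/0.0431)/(2πk) = 0.5283/(2π·0.0412) = 2.041 m·K/W
  R'_polyurethane foam = ln(0.108/0.0731)/(2πk) = 0.3903/(2π·0.0296) = 2.099 m·K/W
ΣR = 0.002521 + 2.041 + 2.099 = 4.143 m·K/W
Q' = ΔT/ΣR = (6.27 °C − 31.1 °C)/4.143 = -5.99 W/m
(Negative Q' ⇒ heat flows inward; heat gain = 5.99 W/m.)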